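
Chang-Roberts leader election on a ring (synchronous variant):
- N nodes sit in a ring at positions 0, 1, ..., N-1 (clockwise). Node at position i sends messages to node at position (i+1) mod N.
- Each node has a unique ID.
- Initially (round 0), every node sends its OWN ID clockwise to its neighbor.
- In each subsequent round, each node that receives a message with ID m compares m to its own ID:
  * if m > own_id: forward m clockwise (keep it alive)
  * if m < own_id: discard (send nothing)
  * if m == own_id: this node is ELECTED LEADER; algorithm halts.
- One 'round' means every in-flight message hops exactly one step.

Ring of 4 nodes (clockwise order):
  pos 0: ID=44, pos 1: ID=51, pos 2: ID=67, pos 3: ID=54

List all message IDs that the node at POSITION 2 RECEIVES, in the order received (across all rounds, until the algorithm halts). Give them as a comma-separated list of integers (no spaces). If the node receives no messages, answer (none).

Answer: 51,54,67

Derivation:
Round 1: pos1(id51) recv 44: drop; pos2(id67) recv 51: drop; pos3(id54) recv 67: fwd; pos0(id44) recv 54: fwd
Round 2: pos0(id44) recv 67: fwd; pos1(id51) recv 54: fwd
Round 3: pos1(id51) recv 67: fwd; pos2(id67) recv 54: drop
Round 4: pos2(id67) recv 67: ELECTED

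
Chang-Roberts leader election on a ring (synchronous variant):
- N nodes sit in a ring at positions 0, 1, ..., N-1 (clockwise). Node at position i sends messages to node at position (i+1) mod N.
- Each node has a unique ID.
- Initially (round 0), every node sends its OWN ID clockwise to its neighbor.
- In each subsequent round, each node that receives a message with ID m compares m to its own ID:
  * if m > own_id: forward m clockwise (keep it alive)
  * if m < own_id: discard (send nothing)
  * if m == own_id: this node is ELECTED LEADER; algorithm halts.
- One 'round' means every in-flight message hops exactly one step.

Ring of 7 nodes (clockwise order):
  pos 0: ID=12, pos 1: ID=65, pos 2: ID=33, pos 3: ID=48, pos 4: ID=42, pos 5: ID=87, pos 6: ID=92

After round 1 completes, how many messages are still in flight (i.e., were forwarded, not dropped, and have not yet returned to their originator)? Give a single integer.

Round 1: pos1(id65) recv 12: drop; pos2(id33) recv 65: fwd; pos3(id48) recv 33: drop; pos4(id42) recv 48: fwd; pos5(id87) recv 42: drop; pos6(id92) recv 87: drop; pos0(id12) recv 92: fwd
After round 1: 3 messages still in flight

Answer: 3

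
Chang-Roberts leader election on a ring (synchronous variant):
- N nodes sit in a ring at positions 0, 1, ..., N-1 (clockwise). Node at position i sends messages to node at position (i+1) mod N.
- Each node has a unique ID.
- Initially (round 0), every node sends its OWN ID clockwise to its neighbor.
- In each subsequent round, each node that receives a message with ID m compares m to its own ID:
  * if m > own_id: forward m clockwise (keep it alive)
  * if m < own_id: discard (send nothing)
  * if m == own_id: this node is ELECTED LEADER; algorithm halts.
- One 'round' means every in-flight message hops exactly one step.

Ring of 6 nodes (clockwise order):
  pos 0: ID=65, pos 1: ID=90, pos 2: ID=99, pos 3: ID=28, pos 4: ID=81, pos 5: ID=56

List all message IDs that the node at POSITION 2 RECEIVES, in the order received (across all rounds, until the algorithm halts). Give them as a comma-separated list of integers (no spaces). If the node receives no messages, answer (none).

Round 1: pos1(id90) recv 65: drop; pos2(id99) recv 90: drop; pos3(id28) recv 99: fwd; pos4(id81) recv 28: drop; pos5(id56) recv 81: fwd; pos0(id65) recv 56: drop
Round 2: pos4(id81) recv 99: fwd; pos0(id65) recv 81: fwd
Round 3: pos5(id56) recv 99: fwd; pos1(id90) recv 81: drop
Round 4: pos0(id65) recv 99: fwd
Round 5: pos1(id90) recv 99: fwd
Round 6: pos2(id99) recv 99: ELECTED

Answer: 90,99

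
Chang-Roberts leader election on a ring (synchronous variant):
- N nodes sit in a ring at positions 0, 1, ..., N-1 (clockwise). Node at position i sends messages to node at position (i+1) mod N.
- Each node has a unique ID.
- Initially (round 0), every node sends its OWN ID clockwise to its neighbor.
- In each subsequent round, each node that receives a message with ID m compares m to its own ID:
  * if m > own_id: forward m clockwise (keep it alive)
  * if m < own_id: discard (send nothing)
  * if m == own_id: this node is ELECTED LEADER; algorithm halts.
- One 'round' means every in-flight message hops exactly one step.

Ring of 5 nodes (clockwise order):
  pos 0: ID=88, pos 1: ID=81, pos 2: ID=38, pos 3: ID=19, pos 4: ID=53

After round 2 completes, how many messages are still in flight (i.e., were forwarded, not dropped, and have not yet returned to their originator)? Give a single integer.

Answer: 2

Derivation:
Round 1: pos1(id81) recv 88: fwd; pos2(id38) recv 81: fwd; pos3(id19) recv 38: fwd; pos4(id53) recv 19: drop; pos0(id88) recv 53: drop
Round 2: pos2(id38) recv 88: fwd; pos3(id19) recv 81: fwd; pos4(id53) recv 38: drop
After round 2: 2 messages still in flight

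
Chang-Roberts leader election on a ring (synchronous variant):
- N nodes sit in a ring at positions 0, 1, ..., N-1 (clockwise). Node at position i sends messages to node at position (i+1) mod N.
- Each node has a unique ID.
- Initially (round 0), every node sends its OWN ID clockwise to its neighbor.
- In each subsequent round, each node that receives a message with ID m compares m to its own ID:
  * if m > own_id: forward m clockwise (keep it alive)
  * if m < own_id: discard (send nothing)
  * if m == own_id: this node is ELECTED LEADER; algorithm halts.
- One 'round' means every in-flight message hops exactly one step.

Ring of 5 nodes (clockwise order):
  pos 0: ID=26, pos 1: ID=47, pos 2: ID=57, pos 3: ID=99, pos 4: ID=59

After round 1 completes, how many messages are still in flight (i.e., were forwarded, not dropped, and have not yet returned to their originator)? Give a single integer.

Round 1: pos1(id47) recv 26: drop; pos2(id57) recv 47: drop; pos3(id99) recv 57: drop; pos4(id59) recv 99: fwd; pos0(id26) recv 59: fwd
After round 1: 2 messages still in flight

Answer: 2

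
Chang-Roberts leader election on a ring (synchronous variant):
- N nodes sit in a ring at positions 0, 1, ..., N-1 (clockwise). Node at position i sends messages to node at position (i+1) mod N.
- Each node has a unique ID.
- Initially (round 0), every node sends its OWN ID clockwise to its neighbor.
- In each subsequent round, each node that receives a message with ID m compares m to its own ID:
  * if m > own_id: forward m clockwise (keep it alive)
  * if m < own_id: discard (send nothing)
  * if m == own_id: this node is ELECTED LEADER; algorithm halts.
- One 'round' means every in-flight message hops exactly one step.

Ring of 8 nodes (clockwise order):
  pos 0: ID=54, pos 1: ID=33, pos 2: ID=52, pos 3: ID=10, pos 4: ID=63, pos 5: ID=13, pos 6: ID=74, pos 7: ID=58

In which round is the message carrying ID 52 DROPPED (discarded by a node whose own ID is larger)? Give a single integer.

Answer: 2

Derivation:
Round 1: pos1(id33) recv 54: fwd; pos2(id52) recv 33: drop; pos3(id10) recv 52: fwd; pos4(id63) recv 10: drop; pos5(id13) recv 63: fwd; pos6(id74) recv 13: drop; pos7(id58) recv 74: fwd; pos0(id54) recv 58: fwd
Round 2: pos2(id52) recv 54: fwd; pos4(id63) recv 52: drop; pos6(id74) recv 63: drop; pos0(id54) recv 74: fwd; pos1(id33) recv 58: fwd
Round 3: pos3(id10) recv 54: fwd; pos1(id33) recv 74: fwd; pos2(id52) recv 58: fwd
Round 4: pos4(id63) recv 54: drop; pos2(id52) recv 74: fwd; pos3(id10) recv 58: fwd
Round 5: pos3(id10) recv 74: fwd; pos4(id63) recv 58: drop
Round 6: pos4(id63) recv 74: fwd
Round 7: pos5(id13) recv 74: fwd
Round 8: pos6(id74) recv 74: ELECTED
Message ID 52 originates at pos 2; dropped at pos 4 in round 2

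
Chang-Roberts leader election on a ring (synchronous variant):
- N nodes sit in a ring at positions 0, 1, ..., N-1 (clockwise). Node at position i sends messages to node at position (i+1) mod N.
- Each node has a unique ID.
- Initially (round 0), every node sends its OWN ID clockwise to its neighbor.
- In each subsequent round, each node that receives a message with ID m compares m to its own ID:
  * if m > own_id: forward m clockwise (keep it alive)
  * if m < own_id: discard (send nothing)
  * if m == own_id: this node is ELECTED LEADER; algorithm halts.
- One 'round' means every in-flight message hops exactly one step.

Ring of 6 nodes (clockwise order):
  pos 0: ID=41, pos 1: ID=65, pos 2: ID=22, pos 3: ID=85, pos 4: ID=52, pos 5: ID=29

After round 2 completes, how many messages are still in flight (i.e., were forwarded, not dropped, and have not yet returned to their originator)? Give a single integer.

Answer: 2

Derivation:
Round 1: pos1(id65) recv 41: drop; pos2(id22) recv 65: fwd; pos3(id85) recv 22: drop; pos4(id52) recv 85: fwd; pos5(id29) recv 52: fwd; pos0(id41) recv 29: drop
Round 2: pos3(id85) recv 65: drop; pos5(id29) recv 85: fwd; pos0(id41) recv 52: fwd
After round 2: 2 messages still in flight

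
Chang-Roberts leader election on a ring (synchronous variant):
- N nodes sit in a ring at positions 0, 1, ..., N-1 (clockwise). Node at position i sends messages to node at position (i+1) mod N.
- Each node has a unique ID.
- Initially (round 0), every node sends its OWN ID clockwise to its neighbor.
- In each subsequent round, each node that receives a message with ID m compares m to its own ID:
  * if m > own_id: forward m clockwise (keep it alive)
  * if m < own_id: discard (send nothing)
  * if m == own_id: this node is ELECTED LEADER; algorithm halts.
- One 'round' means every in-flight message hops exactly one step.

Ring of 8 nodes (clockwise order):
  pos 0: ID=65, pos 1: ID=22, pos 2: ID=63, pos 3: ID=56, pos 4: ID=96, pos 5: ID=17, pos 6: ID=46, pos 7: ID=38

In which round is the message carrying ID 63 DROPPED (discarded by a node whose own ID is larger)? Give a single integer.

Answer: 2

Derivation:
Round 1: pos1(id22) recv 65: fwd; pos2(id63) recv 22: drop; pos3(id56) recv 63: fwd; pos4(id96) recv 56: drop; pos5(id17) recv 96: fwd; pos6(id46) recv 17: drop; pos7(id38) recv 46: fwd; pos0(id65) recv 38: drop
Round 2: pos2(id63) recv 65: fwd; pos4(id96) recv 63: drop; pos6(id46) recv 96: fwd; pos0(id65) recv 46: drop
Round 3: pos3(id56) recv 65: fwd; pos7(id38) recv 96: fwd
Round 4: pos4(id96) recv 65: drop; pos0(id65) recv 96: fwd
Round 5: pos1(id22) recv 96: fwd
Round 6: pos2(id63) recv 96: fwd
Round 7: pos3(id56) recv 96: fwd
Round 8: pos4(id96) recv 96: ELECTED
Message ID 63 originates at pos 2; dropped at pos 4 in round 2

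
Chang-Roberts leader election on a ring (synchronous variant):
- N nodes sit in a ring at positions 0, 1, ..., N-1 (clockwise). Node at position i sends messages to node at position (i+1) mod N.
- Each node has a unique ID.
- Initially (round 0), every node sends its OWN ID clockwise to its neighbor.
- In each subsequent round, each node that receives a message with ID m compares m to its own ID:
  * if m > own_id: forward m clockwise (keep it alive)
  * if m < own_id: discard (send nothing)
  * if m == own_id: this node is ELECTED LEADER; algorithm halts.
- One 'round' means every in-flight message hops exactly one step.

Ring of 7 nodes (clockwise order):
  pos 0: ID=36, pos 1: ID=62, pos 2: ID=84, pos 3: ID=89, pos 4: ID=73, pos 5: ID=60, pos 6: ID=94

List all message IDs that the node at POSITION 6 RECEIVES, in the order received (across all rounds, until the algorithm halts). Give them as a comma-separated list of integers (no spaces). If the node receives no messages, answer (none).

Round 1: pos1(id62) recv 36: drop; pos2(id84) recv 62: drop; pos3(id89) recv 84: drop; pos4(id73) recv 89: fwd; pos5(id60) recv 73: fwd; pos6(id94) recv 60: drop; pos0(id36) recv 94: fwd
Round 2: pos5(id60) recv 89: fwd; pos6(id94) recv 73: drop; pos1(id62) recv 94: fwd
Round 3: pos6(id94) recv 89: drop; pos2(id84) recv 94: fwd
Round 4: pos3(id89) recv 94: fwd
Round 5: pos4(id73) recv 94: fwd
Round 6: pos5(id60) recv 94: fwd
Round 7: pos6(id94) recv 94: ELECTED

Answer: 60,73,89,94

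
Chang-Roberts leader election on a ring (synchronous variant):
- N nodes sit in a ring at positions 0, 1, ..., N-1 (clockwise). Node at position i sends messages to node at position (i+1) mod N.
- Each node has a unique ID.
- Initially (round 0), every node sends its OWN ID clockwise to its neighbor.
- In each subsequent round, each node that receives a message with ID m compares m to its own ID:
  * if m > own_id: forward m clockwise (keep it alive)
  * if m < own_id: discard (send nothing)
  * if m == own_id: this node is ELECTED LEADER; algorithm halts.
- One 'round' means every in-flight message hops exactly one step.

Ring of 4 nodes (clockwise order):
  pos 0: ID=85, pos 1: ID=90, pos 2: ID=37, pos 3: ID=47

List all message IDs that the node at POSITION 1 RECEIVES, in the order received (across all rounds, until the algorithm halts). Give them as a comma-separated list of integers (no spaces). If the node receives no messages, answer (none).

Round 1: pos1(id90) recv 85: drop; pos2(id37) recv 90: fwd; pos3(id47) recv 37: drop; pos0(id85) recv 47: drop
Round 2: pos3(id47) recv 90: fwd
Round 3: pos0(id85) recv 90: fwd
Round 4: pos1(id90) recv 90: ELECTED

Answer: 85,90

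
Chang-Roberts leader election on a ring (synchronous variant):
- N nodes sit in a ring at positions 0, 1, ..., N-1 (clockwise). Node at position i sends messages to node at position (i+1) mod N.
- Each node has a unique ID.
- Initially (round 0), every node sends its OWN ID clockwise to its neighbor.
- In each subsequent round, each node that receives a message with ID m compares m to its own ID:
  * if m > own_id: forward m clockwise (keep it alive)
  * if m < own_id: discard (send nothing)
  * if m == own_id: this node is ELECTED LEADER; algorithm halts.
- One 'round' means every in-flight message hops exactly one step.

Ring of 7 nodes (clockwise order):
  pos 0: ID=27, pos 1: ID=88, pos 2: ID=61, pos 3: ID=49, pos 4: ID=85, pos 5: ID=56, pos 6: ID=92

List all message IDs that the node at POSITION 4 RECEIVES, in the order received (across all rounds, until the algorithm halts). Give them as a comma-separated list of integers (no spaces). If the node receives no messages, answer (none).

Answer: 49,61,88,92

Derivation:
Round 1: pos1(id88) recv 27: drop; pos2(id61) recv 88: fwd; pos3(id49) recv 61: fwd; pos4(id85) recv 49: drop; pos5(id56) recv 85: fwd; pos6(id92) recv 56: drop; pos0(id27) recv 92: fwd
Round 2: pos3(id49) recv 88: fwd; pos4(id85) recv 61: drop; pos6(id92) recv 85: drop; pos1(id88) recv 92: fwd
Round 3: pos4(id85) recv 88: fwd; pos2(id61) recv 92: fwd
Round 4: pos5(id56) recv 88: fwd; pos3(id49) recv 92: fwd
Round 5: pos6(id92) recv 88: drop; pos4(id85) recv 92: fwd
Round 6: pos5(id56) recv 92: fwd
Round 7: pos6(id92) recv 92: ELECTED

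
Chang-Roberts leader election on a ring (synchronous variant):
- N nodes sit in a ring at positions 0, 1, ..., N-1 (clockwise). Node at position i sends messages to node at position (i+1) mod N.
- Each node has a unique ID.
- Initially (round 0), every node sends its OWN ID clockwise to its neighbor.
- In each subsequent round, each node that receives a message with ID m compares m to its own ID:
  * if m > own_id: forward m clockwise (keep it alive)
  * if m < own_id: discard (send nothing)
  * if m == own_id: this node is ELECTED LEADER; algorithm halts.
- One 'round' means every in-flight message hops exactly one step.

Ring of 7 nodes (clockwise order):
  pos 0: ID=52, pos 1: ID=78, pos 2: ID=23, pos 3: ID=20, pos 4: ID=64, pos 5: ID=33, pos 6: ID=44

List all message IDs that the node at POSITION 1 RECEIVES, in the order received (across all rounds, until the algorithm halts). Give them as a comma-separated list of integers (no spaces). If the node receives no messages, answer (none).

Round 1: pos1(id78) recv 52: drop; pos2(id23) recv 78: fwd; pos3(id20) recv 23: fwd; pos4(id64) recv 20: drop; pos5(id33) recv 64: fwd; pos6(id44) recv 33: drop; pos0(id52) recv 44: drop
Round 2: pos3(id20) recv 78: fwd; pos4(id64) recv 23: drop; pos6(id44) recv 64: fwd
Round 3: pos4(id64) recv 78: fwd; pos0(id52) recv 64: fwd
Round 4: pos5(id33) recv 78: fwd; pos1(id78) recv 64: drop
Round 5: pos6(id44) recv 78: fwd
Round 6: pos0(id52) recv 78: fwd
Round 7: pos1(id78) recv 78: ELECTED

Answer: 52,64,78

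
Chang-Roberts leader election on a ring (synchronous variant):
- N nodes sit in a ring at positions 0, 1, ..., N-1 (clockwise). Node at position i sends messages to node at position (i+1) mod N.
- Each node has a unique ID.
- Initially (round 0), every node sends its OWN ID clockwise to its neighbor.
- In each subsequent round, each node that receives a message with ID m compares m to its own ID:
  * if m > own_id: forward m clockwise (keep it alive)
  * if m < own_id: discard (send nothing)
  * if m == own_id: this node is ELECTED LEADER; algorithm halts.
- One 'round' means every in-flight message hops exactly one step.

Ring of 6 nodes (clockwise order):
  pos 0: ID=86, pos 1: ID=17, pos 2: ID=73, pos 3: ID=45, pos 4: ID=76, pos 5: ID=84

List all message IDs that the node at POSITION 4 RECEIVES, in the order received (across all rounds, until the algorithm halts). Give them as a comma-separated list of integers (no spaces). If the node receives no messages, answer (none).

Answer: 45,73,86

Derivation:
Round 1: pos1(id17) recv 86: fwd; pos2(id73) recv 17: drop; pos3(id45) recv 73: fwd; pos4(id76) recv 45: drop; pos5(id84) recv 76: drop; pos0(id86) recv 84: drop
Round 2: pos2(id73) recv 86: fwd; pos4(id76) recv 73: drop
Round 3: pos3(id45) recv 86: fwd
Round 4: pos4(id76) recv 86: fwd
Round 5: pos5(id84) recv 86: fwd
Round 6: pos0(id86) recv 86: ELECTED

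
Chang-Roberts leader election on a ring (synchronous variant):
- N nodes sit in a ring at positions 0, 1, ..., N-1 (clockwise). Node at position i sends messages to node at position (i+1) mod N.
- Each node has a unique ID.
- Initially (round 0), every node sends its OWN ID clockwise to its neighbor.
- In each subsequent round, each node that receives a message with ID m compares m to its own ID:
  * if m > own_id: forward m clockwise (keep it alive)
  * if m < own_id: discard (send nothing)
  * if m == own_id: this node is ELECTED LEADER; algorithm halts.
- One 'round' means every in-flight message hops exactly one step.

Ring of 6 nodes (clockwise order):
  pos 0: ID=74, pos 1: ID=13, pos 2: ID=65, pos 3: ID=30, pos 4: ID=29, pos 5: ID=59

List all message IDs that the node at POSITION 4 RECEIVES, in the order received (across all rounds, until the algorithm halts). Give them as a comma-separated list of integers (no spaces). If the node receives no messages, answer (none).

Answer: 30,65,74

Derivation:
Round 1: pos1(id13) recv 74: fwd; pos2(id65) recv 13: drop; pos3(id30) recv 65: fwd; pos4(id29) recv 30: fwd; pos5(id59) recv 29: drop; pos0(id74) recv 59: drop
Round 2: pos2(id65) recv 74: fwd; pos4(id29) recv 65: fwd; pos5(id59) recv 30: drop
Round 3: pos3(id30) recv 74: fwd; pos5(id59) recv 65: fwd
Round 4: pos4(id29) recv 74: fwd; pos0(id74) recv 65: drop
Round 5: pos5(id59) recv 74: fwd
Round 6: pos0(id74) recv 74: ELECTED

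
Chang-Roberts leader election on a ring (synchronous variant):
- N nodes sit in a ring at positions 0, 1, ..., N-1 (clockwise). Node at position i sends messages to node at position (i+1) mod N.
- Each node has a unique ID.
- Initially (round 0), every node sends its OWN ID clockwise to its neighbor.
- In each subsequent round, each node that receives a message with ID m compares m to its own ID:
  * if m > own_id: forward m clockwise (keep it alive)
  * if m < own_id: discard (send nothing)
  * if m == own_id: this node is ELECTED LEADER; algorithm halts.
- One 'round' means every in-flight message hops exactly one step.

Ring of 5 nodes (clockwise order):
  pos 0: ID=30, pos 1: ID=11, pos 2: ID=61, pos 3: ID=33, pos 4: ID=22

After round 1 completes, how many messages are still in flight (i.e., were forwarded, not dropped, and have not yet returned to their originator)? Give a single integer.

Round 1: pos1(id11) recv 30: fwd; pos2(id61) recv 11: drop; pos3(id33) recv 61: fwd; pos4(id22) recv 33: fwd; pos0(id30) recv 22: drop
After round 1: 3 messages still in flight

Answer: 3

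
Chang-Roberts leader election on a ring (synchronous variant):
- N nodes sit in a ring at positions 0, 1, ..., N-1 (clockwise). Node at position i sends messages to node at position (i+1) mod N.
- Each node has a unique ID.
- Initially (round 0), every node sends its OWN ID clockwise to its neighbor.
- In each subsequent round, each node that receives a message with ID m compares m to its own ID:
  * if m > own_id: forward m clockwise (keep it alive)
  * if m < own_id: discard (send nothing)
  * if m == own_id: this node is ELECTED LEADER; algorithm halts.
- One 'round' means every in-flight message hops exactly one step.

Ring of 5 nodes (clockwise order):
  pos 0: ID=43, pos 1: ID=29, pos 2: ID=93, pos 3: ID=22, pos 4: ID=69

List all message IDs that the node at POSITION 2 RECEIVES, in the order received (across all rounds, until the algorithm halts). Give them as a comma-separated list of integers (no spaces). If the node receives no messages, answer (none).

Answer: 29,43,69,93

Derivation:
Round 1: pos1(id29) recv 43: fwd; pos2(id93) recv 29: drop; pos3(id22) recv 93: fwd; pos4(id69) recv 22: drop; pos0(id43) recv 69: fwd
Round 2: pos2(id93) recv 43: drop; pos4(id69) recv 93: fwd; pos1(id29) recv 69: fwd
Round 3: pos0(id43) recv 93: fwd; pos2(id93) recv 69: drop
Round 4: pos1(id29) recv 93: fwd
Round 5: pos2(id93) recv 93: ELECTED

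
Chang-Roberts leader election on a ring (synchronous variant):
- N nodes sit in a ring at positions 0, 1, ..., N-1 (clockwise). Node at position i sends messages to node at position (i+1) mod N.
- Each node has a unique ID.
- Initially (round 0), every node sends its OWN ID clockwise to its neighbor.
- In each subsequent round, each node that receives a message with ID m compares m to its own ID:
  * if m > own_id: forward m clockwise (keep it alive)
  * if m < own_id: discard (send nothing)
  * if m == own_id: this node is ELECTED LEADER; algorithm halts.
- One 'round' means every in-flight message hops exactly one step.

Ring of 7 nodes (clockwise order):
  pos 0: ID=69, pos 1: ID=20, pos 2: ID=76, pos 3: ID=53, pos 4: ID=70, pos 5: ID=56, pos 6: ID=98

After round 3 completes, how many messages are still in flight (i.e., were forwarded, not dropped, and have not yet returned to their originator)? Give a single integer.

Answer: 2

Derivation:
Round 1: pos1(id20) recv 69: fwd; pos2(id76) recv 20: drop; pos3(id53) recv 76: fwd; pos4(id70) recv 53: drop; pos5(id56) recv 70: fwd; pos6(id98) recv 56: drop; pos0(id69) recv 98: fwd
Round 2: pos2(id76) recv 69: drop; pos4(id70) recv 76: fwd; pos6(id98) recv 70: drop; pos1(id20) recv 98: fwd
Round 3: pos5(id56) recv 76: fwd; pos2(id76) recv 98: fwd
After round 3: 2 messages still in flight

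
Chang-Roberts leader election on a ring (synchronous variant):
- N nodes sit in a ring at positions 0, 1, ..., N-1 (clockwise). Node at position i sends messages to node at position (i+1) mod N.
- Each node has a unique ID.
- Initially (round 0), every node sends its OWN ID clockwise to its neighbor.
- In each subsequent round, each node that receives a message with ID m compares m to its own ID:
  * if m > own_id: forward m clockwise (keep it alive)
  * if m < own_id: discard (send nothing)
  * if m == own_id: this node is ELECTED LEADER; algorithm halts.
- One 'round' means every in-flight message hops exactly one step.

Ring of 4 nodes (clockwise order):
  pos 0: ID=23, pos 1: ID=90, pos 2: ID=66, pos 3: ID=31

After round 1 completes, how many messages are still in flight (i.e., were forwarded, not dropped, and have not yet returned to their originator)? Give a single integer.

Answer: 3

Derivation:
Round 1: pos1(id90) recv 23: drop; pos2(id66) recv 90: fwd; pos3(id31) recv 66: fwd; pos0(id23) recv 31: fwd
After round 1: 3 messages still in flight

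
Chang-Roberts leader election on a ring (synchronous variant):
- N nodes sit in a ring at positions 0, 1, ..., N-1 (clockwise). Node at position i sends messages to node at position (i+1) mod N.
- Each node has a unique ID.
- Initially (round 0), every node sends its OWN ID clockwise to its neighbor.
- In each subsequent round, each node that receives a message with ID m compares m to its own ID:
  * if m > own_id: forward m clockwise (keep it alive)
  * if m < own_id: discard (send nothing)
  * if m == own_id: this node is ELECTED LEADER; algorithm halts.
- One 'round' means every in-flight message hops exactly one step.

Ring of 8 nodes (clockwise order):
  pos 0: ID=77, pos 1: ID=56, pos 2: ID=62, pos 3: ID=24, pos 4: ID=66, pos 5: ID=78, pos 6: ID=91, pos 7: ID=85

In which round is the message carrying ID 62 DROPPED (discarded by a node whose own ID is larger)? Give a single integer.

Answer: 2

Derivation:
Round 1: pos1(id56) recv 77: fwd; pos2(id62) recv 56: drop; pos3(id24) recv 62: fwd; pos4(id66) recv 24: drop; pos5(id78) recv 66: drop; pos6(id91) recv 78: drop; pos7(id85) recv 91: fwd; pos0(id77) recv 85: fwd
Round 2: pos2(id62) recv 77: fwd; pos4(id66) recv 62: drop; pos0(id77) recv 91: fwd; pos1(id56) recv 85: fwd
Round 3: pos3(id24) recv 77: fwd; pos1(id56) recv 91: fwd; pos2(id62) recv 85: fwd
Round 4: pos4(id66) recv 77: fwd; pos2(id62) recv 91: fwd; pos3(id24) recv 85: fwd
Round 5: pos5(id78) recv 77: drop; pos3(id24) recv 91: fwd; pos4(id66) recv 85: fwd
Round 6: pos4(id66) recv 91: fwd; pos5(id78) recv 85: fwd
Round 7: pos5(id78) recv 91: fwd; pos6(id91) recv 85: drop
Round 8: pos6(id91) recv 91: ELECTED
Message ID 62 originates at pos 2; dropped at pos 4 in round 2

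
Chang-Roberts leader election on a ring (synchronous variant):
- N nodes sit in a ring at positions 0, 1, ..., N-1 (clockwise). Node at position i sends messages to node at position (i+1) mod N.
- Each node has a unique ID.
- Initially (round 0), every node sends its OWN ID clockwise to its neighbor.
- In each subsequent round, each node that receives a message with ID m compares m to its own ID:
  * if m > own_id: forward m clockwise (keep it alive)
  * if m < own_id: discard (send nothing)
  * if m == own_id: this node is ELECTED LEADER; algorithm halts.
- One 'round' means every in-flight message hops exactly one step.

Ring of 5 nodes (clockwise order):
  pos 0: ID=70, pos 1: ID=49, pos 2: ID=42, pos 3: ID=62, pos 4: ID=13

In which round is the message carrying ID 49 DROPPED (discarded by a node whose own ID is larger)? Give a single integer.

Round 1: pos1(id49) recv 70: fwd; pos2(id42) recv 49: fwd; pos3(id62) recv 42: drop; pos4(id13) recv 62: fwd; pos0(id70) recv 13: drop
Round 2: pos2(id42) recv 70: fwd; pos3(id62) recv 49: drop; pos0(id70) recv 62: drop
Round 3: pos3(id62) recv 70: fwd
Round 4: pos4(id13) recv 70: fwd
Round 5: pos0(id70) recv 70: ELECTED
Message ID 49 originates at pos 1; dropped at pos 3 in round 2

Answer: 2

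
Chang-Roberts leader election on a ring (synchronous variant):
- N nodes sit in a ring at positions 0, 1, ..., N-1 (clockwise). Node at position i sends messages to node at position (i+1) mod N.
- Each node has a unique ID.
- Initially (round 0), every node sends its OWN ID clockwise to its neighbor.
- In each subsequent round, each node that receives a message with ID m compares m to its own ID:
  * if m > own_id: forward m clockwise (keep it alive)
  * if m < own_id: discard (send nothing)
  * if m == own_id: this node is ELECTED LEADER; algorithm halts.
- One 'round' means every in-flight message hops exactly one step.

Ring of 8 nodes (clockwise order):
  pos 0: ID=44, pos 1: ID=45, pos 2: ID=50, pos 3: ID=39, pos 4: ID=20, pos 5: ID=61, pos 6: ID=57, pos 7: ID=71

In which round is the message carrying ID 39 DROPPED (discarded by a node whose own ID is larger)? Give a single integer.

Round 1: pos1(id45) recv 44: drop; pos2(id50) recv 45: drop; pos3(id39) recv 50: fwd; pos4(id20) recv 39: fwd; pos5(id61) recv 20: drop; pos6(id57) recv 61: fwd; pos7(id71) recv 57: drop; pos0(id44) recv 71: fwd
Round 2: pos4(id20) recv 50: fwd; pos5(id61) recv 39: drop; pos7(id71) recv 61: drop; pos1(id45) recv 71: fwd
Round 3: pos5(id61) recv 50: drop; pos2(id50) recv 71: fwd
Round 4: pos3(id39) recv 71: fwd
Round 5: pos4(id20) recv 71: fwd
Round 6: pos5(id61) recv 71: fwd
Round 7: pos6(id57) recv 71: fwd
Round 8: pos7(id71) recv 71: ELECTED
Message ID 39 originates at pos 3; dropped at pos 5 in round 2

Answer: 2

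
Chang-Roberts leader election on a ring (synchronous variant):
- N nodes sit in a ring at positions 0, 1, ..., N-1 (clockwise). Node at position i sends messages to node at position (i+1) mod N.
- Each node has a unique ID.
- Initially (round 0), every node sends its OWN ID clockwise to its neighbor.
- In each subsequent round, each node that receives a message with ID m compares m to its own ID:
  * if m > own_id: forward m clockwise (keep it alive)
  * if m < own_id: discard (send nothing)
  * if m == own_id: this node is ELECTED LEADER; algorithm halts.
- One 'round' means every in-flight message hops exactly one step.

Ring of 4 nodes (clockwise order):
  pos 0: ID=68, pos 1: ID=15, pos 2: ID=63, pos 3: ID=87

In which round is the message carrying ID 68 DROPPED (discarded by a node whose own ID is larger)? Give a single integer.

Round 1: pos1(id15) recv 68: fwd; pos2(id63) recv 15: drop; pos3(id87) recv 63: drop; pos0(id68) recv 87: fwd
Round 2: pos2(id63) recv 68: fwd; pos1(id15) recv 87: fwd
Round 3: pos3(id87) recv 68: drop; pos2(id63) recv 87: fwd
Round 4: pos3(id87) recv 87: ELECTED
Message ID 68 originates at pos 0; dropped at pos 3 in round 3

Answer: 3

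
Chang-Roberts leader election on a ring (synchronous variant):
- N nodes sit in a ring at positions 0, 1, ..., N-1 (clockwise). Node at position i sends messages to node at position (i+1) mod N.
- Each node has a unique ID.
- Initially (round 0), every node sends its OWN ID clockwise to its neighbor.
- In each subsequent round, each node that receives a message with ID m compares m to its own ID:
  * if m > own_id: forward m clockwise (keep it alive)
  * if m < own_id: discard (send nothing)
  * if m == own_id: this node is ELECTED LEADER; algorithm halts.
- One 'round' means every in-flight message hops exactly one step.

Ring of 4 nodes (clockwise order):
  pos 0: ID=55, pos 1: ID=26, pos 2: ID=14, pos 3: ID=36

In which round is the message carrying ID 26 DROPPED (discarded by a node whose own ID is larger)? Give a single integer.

Answer: 2

Derivation:
Round 1: pos1(id26) recv 55: fwd; pos2(id14) recv 26: fwd; pos3(id36) recv 14: drop; pos0(id55) recv 36: drop
Round 2: pos2(id14) recv 55: fwd; pos3(id36) recv 26: drop
Round 3: pos3(id36) recv 55: fwd
Round 4: pos0(id55) recv 55: ELECTED
Message ID 26 originates at pos 1; dropped at pos 3 in round 2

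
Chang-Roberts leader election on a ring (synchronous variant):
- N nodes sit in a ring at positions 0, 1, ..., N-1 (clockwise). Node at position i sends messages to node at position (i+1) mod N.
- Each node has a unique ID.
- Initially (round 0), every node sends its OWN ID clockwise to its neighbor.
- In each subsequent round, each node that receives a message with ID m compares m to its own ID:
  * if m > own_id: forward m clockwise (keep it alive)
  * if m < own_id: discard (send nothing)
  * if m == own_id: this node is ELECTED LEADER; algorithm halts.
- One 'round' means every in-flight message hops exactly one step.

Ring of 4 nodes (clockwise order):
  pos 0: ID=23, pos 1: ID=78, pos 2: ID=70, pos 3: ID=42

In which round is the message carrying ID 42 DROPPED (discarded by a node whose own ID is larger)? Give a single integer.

Answer: 2

Derivation:
Round 1: pos1(id78) recv 23: drop; pos2(id70) recv 78: fwd; pos3(id42) recv 70: fwd; pos0(id23) recv 42: fwd
Round 2: pos3(id42) recv 78: fwd; pos0(id23) recv 70: fwd; pos1(id78) recv 42: drop
Round 3: pos0(id23) recv 78: fwd; pos1(id78) recv 70: drop
Round 4: pos1(id78) recv 78: ELECTED
Message ID 42 originates at pos 3; dropped at pos 1 in round 2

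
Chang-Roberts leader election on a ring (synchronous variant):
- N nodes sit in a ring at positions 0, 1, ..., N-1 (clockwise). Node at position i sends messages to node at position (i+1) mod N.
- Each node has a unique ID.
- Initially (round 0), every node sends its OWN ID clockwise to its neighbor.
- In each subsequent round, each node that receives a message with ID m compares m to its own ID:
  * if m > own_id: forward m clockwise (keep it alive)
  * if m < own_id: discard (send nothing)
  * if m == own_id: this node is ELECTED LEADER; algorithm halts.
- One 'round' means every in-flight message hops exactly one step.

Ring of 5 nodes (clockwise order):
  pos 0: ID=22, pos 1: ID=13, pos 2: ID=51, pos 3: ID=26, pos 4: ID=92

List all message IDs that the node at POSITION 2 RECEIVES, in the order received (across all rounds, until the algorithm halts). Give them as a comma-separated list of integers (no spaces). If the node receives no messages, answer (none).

Answer: 13,22,92

Derivation:
Round 1: pos1(id13) recv 22: fwd; pos2(id51) recv 13: drop; pos3(id26) recv 51: fwd; pos4(id92) recv 26: drop; pos0(id22) recv 92: fwd
Round 2: pos2(id51) recv 22: drop; pos4(id92) recv 51: drop; pos1(id13) recv 92: fwd
Round 3: pos2(id51) recv 92: fwd
Round 4: pos3(id26) recv 92: fwd
Round 5: pos4(id92) recv 92: ELECTED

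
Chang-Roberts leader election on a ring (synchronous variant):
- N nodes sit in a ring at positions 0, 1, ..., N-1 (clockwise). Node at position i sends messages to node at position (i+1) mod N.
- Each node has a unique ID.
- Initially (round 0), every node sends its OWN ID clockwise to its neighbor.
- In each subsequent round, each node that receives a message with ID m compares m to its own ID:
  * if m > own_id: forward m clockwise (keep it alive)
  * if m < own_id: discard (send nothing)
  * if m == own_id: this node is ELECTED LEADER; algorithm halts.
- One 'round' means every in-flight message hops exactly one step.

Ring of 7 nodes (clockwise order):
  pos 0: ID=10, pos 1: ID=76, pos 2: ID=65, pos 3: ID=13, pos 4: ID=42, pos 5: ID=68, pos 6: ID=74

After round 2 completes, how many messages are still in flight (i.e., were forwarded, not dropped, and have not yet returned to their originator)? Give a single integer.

Round 1: pos1(id76) recv 10: drop; pos2(id65) recv 76: fwd; pos3(id13) recv 65: fwd; pos4(id42) recv 13: drop; pos5(id68) recv 42: drop; pos6(id74) recv 68: drop; pos0(id10) recv 74: fwd
Round 2: pos3(id13) recv 76: fwd; pos4(id42) recv 65: fwd; pos1(id76) recv 74: drop
After round 2: 2 messages still in flight

Answer: 2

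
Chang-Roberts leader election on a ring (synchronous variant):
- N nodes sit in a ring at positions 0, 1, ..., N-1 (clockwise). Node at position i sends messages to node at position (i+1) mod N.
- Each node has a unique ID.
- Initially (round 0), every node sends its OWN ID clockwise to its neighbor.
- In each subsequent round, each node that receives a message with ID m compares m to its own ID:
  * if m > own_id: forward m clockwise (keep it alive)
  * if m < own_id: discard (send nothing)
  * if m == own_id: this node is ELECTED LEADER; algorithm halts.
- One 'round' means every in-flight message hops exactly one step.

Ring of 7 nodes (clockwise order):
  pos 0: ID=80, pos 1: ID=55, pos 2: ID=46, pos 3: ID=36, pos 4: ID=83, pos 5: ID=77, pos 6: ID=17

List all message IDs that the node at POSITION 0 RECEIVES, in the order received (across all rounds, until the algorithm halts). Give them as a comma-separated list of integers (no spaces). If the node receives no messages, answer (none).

Answer: 17,77,83

Derivation:
Round 1: pos1(id55) recv 80: fwd; pos2(id46) recv 55: fwd; pos3(id36) recv 46: fwd; pos4(id83) recv 36: drop; pos5(id77) recv 83: fwd; pos6(id17) recv 77: fwd; pos0(id80) recv 17: drop
Round 2: pos2(id46) recv 80: fwd; pos3(id36) recv 55: fwd; pos4(id83) recv 46: drop; pos6(id17) recv 83: fwd; pos0(id80) recv 77: drop
Round 3: pos3(id36) recv 80: fwd; pos4(id83) recv 55: drop; pos0(id80) recv 83: fwd
Round 4: pos4(id83) recv 80: drop; pos1(id55) recv 83: fwd
Round 5: pos2(id46) recv 83: fwd
Round 6: pos3(id36) recv 83: fwd
Round 7: pos4(id83) recv 83: ELECTED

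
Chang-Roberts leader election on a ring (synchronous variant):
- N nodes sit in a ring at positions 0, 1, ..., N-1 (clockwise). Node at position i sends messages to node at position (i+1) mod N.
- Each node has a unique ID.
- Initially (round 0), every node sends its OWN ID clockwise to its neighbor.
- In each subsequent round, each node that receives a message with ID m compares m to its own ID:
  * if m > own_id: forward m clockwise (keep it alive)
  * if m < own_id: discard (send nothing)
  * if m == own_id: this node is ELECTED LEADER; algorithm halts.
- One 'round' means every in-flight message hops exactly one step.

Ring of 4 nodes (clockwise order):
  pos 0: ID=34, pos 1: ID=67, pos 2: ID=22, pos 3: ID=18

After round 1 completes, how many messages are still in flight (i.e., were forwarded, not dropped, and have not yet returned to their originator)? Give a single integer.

Answer: 2

Derivation:
Round 1: pos1(id67) recv 34: drop; pos2(id22) recv 67: fwd; pos3(id18) recv 22: fwd; pos0(id34) recv 18: drop
After round 1: 2 messages still in flight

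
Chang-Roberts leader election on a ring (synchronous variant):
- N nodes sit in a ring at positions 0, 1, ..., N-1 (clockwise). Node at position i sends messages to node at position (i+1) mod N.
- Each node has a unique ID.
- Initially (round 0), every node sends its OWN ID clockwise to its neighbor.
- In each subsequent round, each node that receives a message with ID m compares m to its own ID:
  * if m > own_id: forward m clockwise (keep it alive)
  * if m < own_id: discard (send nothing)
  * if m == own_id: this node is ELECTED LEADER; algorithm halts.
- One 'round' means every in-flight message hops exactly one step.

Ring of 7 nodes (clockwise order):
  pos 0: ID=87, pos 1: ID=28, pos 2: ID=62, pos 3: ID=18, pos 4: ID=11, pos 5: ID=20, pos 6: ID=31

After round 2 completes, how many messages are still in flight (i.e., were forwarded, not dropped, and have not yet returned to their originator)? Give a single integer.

Round 1: pos1(id28) recv 87: fwd; pos2(id62) recv 28: drop; pos3(id18) recv 62: fwd; pos4(id11) recv 18: fwd; pos5(id20) recv 11: drop; pos6(id31) recv 20: drop; pos0(id87) recv 31: drop
Round 2: pos2(id62) recv 87: fwd; pos4(id11) recv 62: fwd; pos5(id20) recv 18: drop
After round 2: 2 messages still in flight

Answer: 2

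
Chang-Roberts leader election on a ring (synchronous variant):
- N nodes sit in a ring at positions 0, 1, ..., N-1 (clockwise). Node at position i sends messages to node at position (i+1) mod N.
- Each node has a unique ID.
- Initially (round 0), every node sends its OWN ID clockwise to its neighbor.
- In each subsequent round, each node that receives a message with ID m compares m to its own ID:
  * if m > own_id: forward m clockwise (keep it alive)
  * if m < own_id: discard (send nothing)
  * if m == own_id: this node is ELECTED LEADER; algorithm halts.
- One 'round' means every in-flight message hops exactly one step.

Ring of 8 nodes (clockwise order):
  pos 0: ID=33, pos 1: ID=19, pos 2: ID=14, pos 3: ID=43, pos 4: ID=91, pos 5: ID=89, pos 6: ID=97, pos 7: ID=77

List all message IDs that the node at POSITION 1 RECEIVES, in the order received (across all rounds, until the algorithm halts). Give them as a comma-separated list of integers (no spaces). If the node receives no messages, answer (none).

Answer: 33,77,97

Derivation:
Round 1: pos1(id19) recv 33: fwd; pos2(id14) recv 19: fwd; pos3(id43) recv 14: drop; pos4(id91) recv 43: drop; pos5(id89) recv 91: fwd; pos6(id97) recv 89: drop; pos7(id77) recv 97: fwd; pos0(id33) recv 77: fwd
Round 2: pos2(id14) recv 33: fwd; pos3(id43) recv 19: drop; pos6(id97) recv 91: drop; pos0(id33) recv 97: fwd; pos1(id19) recv 77: fwd
Round 3: pos3(id43) recv 33: drop; pos1(id19) recv 97: fwd; pos2(id14) recv 77: fwd
Round 4: pos2(id14) recv 97: fwd; pos3(id43) recv 77: fwd
Round 5: pos3(id43) recv 97: fwd; pos4(id91) recv 77: drop
Round 6: pos4(id91) recv 97: fwd
Round 7: pos5(id89) recv 97: fwd
Round 8: pos6(id97) recv 97: ELECTED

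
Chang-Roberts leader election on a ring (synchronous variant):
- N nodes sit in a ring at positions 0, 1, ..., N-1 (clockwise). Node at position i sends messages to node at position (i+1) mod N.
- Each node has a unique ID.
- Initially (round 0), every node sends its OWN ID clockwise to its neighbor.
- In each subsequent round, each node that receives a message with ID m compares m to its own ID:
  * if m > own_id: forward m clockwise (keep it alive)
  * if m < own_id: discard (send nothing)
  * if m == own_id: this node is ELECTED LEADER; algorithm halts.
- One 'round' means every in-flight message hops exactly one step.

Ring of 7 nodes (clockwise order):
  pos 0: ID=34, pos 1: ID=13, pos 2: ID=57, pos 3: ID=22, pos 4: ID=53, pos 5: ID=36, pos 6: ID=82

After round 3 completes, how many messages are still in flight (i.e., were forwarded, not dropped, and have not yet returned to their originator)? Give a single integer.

Answer: 2

Derivation:
Round 1: pos1(id13) recv 34: fwd; pos2(id57) recv 13: drop; pos3(id22) recv 57: fwd; pos4(id53) recv 22: drop; pos5(id36) recv 53: fwd; pos6(id82) recv 36: drop; pos0(id34) recv 82: fwd
Round 2: pos2(id57) recv 34: drop; pos4(id53) recv 57: fwd; pos6(id82) recv 53: drop; pos1(id13) recv 82: fwd
Round 3: pos5(id36) recv 57: fwd; pos2(id57) recv 82: fwd
After round 3: 2 messages still in flight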